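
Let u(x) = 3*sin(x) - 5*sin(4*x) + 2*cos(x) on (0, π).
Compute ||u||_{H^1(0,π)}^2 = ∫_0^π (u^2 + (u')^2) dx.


||u||_{H^1(0,π)}^2 = -64/3 + 451*π/2

u'(x) = -2*sin(x) + 3*cos(x) - 20*cos(4*x).
Expand u² and (u')² and integrate term by term on (0, π), using: for integers n ≥ 1, ∫_0^π sin²(nx) dx = ∫_0^π cos²(nx) dx = π/2; for n ≠ n', ∫_0^π sin(nx)sin(n'x) dx = ∫_0^π cos(nx)cos(n'x) dx = 0; and by product-to-sum, ∫_0^π sin(nx)cos(n'x) dx = ½∫_0^π [sin((n+n')x) + sin((n−n')x)] dx, which is 0 when n+n' is even and 2n/(n²−n'²) when n+n' is odd (it need not vanish on (0, π)).
  u² squared terms: (-5)²·∫sin(4x)² dx = 25·π/2 = 25*π/2;  (2)²·∫cos(x)² dx = 4·π/2 = 2*π;  (3)²·∫sin(x)² dx = 9·π/2 = 9*π/2.
  u² cross terms: 2·(-5)·(2)·∫sin(4x)·cos(x) dx = -20·(8/15) = -32/3;  2·(-5)·(3)·∫sin(4x)·sin(x) dx = -30·(0) = 0;  2·(2)·(3)·∫cos(x)·sin(x) dx = 12·(0) = 0.
  So ∫_0^π u² dx = 25*π/2 + 2*π + 9*π/2 − 32/3 + 0 + 0 = -32/3 + 19*π.
  (u')² squared terms: (-20)²·∫cos(4x)² dx = 400·π/2 = 200*π;  (-2)²·∫sin(x)² dx = 4·π/2 = 2*π;  (3)²·∫cos(x)² dx = 9·π/2 = 9*π/2.
  (u')² cross terms: 2·(-20)·(-2)·∫cos(4x)·sin(x) dx = 80·(-2/15) = -32/3;  2·(-20)·(3)·∫cos(4x)·cos(x) dx = -120·(0) = 0;  2·(-2)·(3)·∫sin(x)·cos(x) dx = -12·(0) = 0.
  So ∫_0^π (u')² dx = 200*π + 2*π + 9*π/2 − 32/3 + 0 + 0 = -32/3 + 413*π/2.
||u||_{H^1}^2 = (-32/3 + 19*π) + (-32/3 + 413*π/2) = -64/3 + 451*π/2.


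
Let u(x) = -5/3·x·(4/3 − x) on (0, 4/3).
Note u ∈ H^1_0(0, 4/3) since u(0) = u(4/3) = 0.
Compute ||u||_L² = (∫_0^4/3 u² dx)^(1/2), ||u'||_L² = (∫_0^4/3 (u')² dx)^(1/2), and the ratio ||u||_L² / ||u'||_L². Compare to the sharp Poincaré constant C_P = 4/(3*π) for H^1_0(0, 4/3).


||u||_L² / ||u'||_L² = 2*sqrt(10)/15 < C_P = 4/(3*π).

u(x) = -5/3·x·(4/3 − x), so u'(x) = 10*x/3 - 20/9.
u(x) = -5/3·x·(4/3 − x) vanishes at x = 0 and x = 4/3, so u ∈ H^1_0(0, 4/3). Differentiate via the product rule and integrate the resulting polynomials term by term.
  ∫_0^4/3 u² dx = ∫_0^4/3 (25*x^4/9 - 200*x^3/27 + 400*x^2/81) dx. Term by term:
    ∫_0^4/3 25*x^4/9 dx = 5120/2187;  ∫_0^4/3 -200*x^3/27 dx = -12800/2187;  ∫_0^4/3 400*x^2/81 dx = 25600/6561.
  Sum: 5120/2187 − 12800/2187 + 25600/6561 = 2560/6561.
  ∫_0^4/3 (u')² dx = ∫_0^4/3 (100*x^2/9 - 400*x/27 + 400/81) dx. Term by term:
    ∫_0^4/3 100*x^2/9 dx = 6400/729;  ∫_0^4/3 -400*x/27 dx = -3200/243;  ∫_0^4/3 400/81 dx = 1600/243.
  Sum: 6400/729 − 3200/243 + 1600/243 = 1600/729.
∫_0^4/3 u² dx = 2560/6561, so ||u||_L² = 16*sqrt(10)/81.
∫_0^4/3 (u')² dx = 1600/729, so ||u'||_L² = 40/27.
Ratio ||u||_L² / ||u'||_L² = 2*sqrt(10)/15.
Sharp Poincaré constant on H^1_0(0, 4/3) is C_P = L/π = 4/(3*π), achieved by sin(3*π/4·x).
A polynomial bump cannot attain the sharp Poincaré constant (only the first sine eigenfunction does), so the ratio is strictly less than C_P, consistent with ||u||_L² ≤ C_P ||u'||_L².


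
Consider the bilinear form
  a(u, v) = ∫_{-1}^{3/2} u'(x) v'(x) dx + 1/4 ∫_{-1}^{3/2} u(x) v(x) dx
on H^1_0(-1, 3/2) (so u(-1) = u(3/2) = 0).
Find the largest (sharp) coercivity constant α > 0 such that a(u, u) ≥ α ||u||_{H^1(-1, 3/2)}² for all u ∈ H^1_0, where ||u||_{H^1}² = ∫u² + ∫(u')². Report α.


α = (25 + 16*π^2)/(4*(25 + 4*π^2))

Coercivity of a(·,·) on H^1_0(-1, 3/2) means a(u, u) ≥ α ||u||_{H^1}² for every u ∈ H^1_0.
The interval has length L = 5/2, and Poincaré/coercivity depend only on L. Here a(u, u) = ∫(u')² + (1/4)·∫u².
Here 0 < c = 1/4 < 1. The condition a(u,u) ≥ α||u||_{H^1}² reads (1−α)∫(u')² ≥ (α−c)∫u². Any admissible α is ≤ 1 (rapidly oscillating u have ∫u²/∫(u')² → 0), and α = 1 would force 0 ≥ (1−c)∫u², impossible since c < 1; so 1−α > 0. By the sharp Poincaré inequality on H^1_0 of an interval of length L, ∫(u')² ≥ (π/L)²∫u² with equality for the first sine mode sin(π(x−x₀)/L) (x₀ the left endpoint), so the inequality holds for all u iff (1−α)(π/L)² ≥ α − c, i.e. α ≤ ((π/L)² + c)/((π/L)² + 1) = (1 + c(L/π)²)/(1 + (L/π)²). With (π/L)² = 4*π^2/25 and c = 1/4, the largest admissible constant is α = ((π/L)² + c)/((π/L)² + 1).
Simplifying, α = (25 + 16*π^2)/(4*(25 + 4*π^2)).


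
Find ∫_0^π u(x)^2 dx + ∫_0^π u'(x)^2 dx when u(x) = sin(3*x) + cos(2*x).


||u||_{H^1(0,π)}^2 = 12 + 15*π/2

u'(x) = -2*sin(2*x) + 3*cos(3*x).
Expand u² and (u')² and integrate term by term on (0, π), using: for integers n ≥ 1, ∫_0^π sin²(nx) dx = ∫_0^π cos²(nx) dx = π/2; for n ≠ n', ∫_0^π sin(nx)sin(n'x) dx = ∫_0^π cos(nx)cos(n'x) dx = 0; and by product-to-sum, ∫_0^π sin(nx)cos(n'x) dx = ½∫_0^π [sin((n+n')x) + sin((n−n')x)] dx, which is 0 when n+n' is even and 2n/(n²−n'²) when n+n' is odd (it need not vanish on (0, π)).
  u² squared terms: (1)²·∫cos(2x)² dx = 1·π/2 = π/2;  (1)²·∫sin(3x)² dx = 1·π/2 = π/2.
  u² cross terms: 2·(1)·(1)·∫cos(2x)·sin(3x) dx = 2·(6/5) = 12/5.
  So ∫_0^π u² dx = π/2 + π/2 + 12/5 = 12/5 + π.
  (u')² squared terms: (-2)²·∫sin(2x)² dx = 4·π/2 = 2*π;  (3)²·∫cos(3x)² dx = 9·π/2 = 9*π/2.
  (u')² cross terms: 2·(-2)·(3)·∫sin(2x)·cos(3x) dx = -12·(-4/5) = 48/5.
  So ∫_0^π (u')² dx = 2*π + 9*π/2 + 48/5 = 48/5 + 13*π/2.
||u||_{H^1}^2 = (12/5 + π) + (48/5 + 13*π/2) = 12 + 15*π/2.


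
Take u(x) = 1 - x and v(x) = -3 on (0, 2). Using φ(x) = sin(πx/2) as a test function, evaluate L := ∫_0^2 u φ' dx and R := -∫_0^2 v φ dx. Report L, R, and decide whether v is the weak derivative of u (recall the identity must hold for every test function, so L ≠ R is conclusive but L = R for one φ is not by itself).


LHS = 4/π, RHS = 12/π. No, v is not the weak derivative of u.

u(x) = 1 - x, classical derivative u'(x) = -1.
φ(x) = sin(πx/2), so φ'(x) = π*cos(π*x/2)/2.
Note φ(0) = φ(2) = 0, so the boundary term u·φ vanishes.
LHS = ∫_0^2 u(x) φ'(x) dx = ∫_0^2 (-π*x*cos(π*x/2)/2 + π*cos(π*x/2)/2) dx. Term by term:
  ∫_0^2 π*cos(π*x/2)/2 dx = 0;  ∫_0^2 -π*x*cos(π*x/2)/2 dx = 4/π.
Sum: 0 + 4/π = 4/π.
So LHS = 4/π.
∫_0^2 v(x) φ(x) dx = ∫_0^2 (-3*sin(π*x/2)) dx. Term by term:
  ∫_0^2 -3*sin(π*x/2) dx = -12/π.
So RHS = -∫_0^2 v(x) φ(x) dx = 12/π.
LHS − RHS = -8/π ≠ 0, so the identity fails.
(For a valid weak derivative the identity must hold for EVERY test function, in particular this one. The failure shows v is NOT the weak derivative of u.)
Correct weak derivative would be u'(x) = -1.


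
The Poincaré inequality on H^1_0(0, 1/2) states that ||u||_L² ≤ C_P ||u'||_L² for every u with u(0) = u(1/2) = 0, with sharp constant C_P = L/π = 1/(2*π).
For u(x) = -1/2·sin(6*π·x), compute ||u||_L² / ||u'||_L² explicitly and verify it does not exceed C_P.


||u||_L² / ||u'||_L² = 1/(6*π) < C_P = 1/(2*π).

u(x) = -1/2·sin(6*π·x), so u'(x) = -3*π*cos(6*π*x).
Writing u(x) = A·sin(kπx/L) with A = -1/2 and k = 3, use ∫_0^L sin²(kπx/L) dx = L/2 and ∫_0^L cos²(kπx/L) dx = L/2.
u² = 1/4·sin²(6*π·x) and (u')² = 9*π^2·cos²(6*π·x), and each of sin², cos² integrates to L/2 = 1/4 over (0, 1/2).
∫_0^1/2 u² dx = 1/16, so ||u||_L² = 1/4.
∫_0^1/2 (u')² dx = 9*π^2/4, so ||u'||_L² = 3*π/2.
Ratio ||u||_L² / ||u'||_L² = 1/(6*π).
Sharp Poincaré constant on H^1_0(0, 1/2) is C_P = L/π = 1/(2*π), achieved by sin(2*π·x).
This is the k = 3 harmonic; the ratio L/(kπ) is strictly less than C_P = L/π, consistent with the sharp inequality ||u||_L² ≤ C_P ||u'||_L².


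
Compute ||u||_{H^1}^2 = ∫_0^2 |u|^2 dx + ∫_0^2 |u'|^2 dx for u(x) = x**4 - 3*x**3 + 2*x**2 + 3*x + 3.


||u||_{H^1}^2 = 5912/63

The H^1 norm (squared) on an interval (0, L) is
  ||u||_{H^1}^2 = ∫_0^L u(x)^2 dx + ∫_0^L u'(x)^2 dx.
Compute u'(x) = 4*x**3 - 9*x**2 + 4*x + 3.
Then u(x)^2 = x**8 - 6*x**7 + 13*x**6 - 6*x**5 - 8*x**4 - 6*x**3 + 21*x**2 + 18*x + 9 and u'(x)^2 = 16*x**6 - 72*x**5 + 113*x**4 - 48*x**3 - 38*x**2 + 24*x + 9.
Integrate each monomial from 0 to 2 using ∫_0^2 c·x^n dx = c·2^(n+1)/(n+1):
  ∫_0^2 u(x)^2 dx = ∫_0^2 (x^8 - 6*x^7 + 13*x^6 - 6*x^5 - 8*x^4 - 6*x^3 + 21*x^2 + 18*x + 9) dx. Term by term:
    ∫_0^2 x^8 dx = 512/9;  ∫_0^2 -6*x^7 dx = -192;  ∫_0^2 13*x^6 dx = 1664/7;
    ∫_0^2 -6*x^5 dx = -64;  ∫_0^2 -8*x^4 dx = -256/5;  ∫_0^2 -6*x^3 dx = -24;
    ∫_0^2 21*x^2 dx = 56;  ∫_0^2 18*x dx = 36;  ∫_0^2 9 dx = 18.
  Sum: 512/9 − 192 + 1664/7 − 64 − 256/5 − 24 + 56 + 36 + 18 = 23122/315.
  ∫_0^2 u'(x)^2 dx = ∫_0^2 (16*x^6 - 72*x^5 + 113*x^4 - 48*x^3 - 38*x^2 + 24*x + 9) dx. Term by term:
    ∫_0^2 16*x^6 dx = 2048/7;  ∫_0^2 -72*x^5 dx = -768;  ∫_0^2 113*x^4 dx = 3616/5;
    ∫_0^2 -48*x^3 dx = -192;  ∫_0^2 -38*x^2 dx = -304/3;  ∫_0^2 24*x dx = 48;
    ∫_0^2 9 dx = 18.
  Sum: 2048/7 − 768 + 3616/5 − 192 − 304/3 + 48 + 18 = 2146/105.
Adding: ||u||_{H^1}^2 = 23122/315 + 2146/105 = 5912/63.


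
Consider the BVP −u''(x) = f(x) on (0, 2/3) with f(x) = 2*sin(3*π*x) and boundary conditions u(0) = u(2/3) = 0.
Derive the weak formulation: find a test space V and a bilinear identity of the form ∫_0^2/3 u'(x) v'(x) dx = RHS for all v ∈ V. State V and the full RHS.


V = H^1_0(0, 2/3) (so v(0) = v(2/3) = 0); weak form: ∫_0^2/3 u'v' dx = ∫_0^2/3 (2*sin(3*π*x)) v dx for all v ∈ V.

Multiply both sides by a test function v and integrate from 0 to 2/3:
  ∫_0^2/3 −u''(x) v(x) dx = ∫_0^2/3 f(x) v(x) dx.
Integrate the LHS by parts once:
  ∫_0^2/3 −u'' v dx = −[u'(x) v(x)]_0^2/3 + ∫_0^2/3 u'(x) v'(x) dx.
Thus ∫_0^2/3 u'(x) v'(x) dx = ∫_0^2/3 f(x) v(x) dx + [u'(x) v(x)]_0^2/3.
Choose V so that boundary terms are either known or forced to vanish.
u is Dirichlet: u(0) = u(2/3) = 0. Let V = H^1_0(0, 2/3); then v(0) = v(2/3) = 0, and [u' v]_0^2/3 = 0.
Weak formulation: find u (satisfying any essential BC) such that ∫_0^2/3 u'(x) v'(x) dx = ∫_0^2/3 f v dx for all v ∈ V.
Substituting f(x) = 2*sin(3*π*x), the right-hand side is ∫_0^2/3 (2*sin(3*π*x)) v dx.


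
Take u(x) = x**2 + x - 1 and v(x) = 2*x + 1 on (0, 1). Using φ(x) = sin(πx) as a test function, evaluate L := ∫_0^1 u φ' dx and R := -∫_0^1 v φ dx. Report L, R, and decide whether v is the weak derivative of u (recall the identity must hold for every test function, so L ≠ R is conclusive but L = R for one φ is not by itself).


LHS = -4/π, RHS = -4/π. Yes, v = u' weakly.

u(x) = x**2 + x - 1, classical derivative u'(x) = 2*x + 1.
φ(x) = sin(πx), so φ'(x) = π*cos(π*x).
Note φ(0) = φ(1) = 0, so the boundary term u·φ vanishes.
LHS = ∫_0^1 u(x) φ'(x) dx = ∫_0^1 (π*x^2*cos(π*x) + π*x*cos(π*x) - π*cos(π*x)) dx. Term by term:
  ∫_0^1 -π*cos(π*x) dx = 0;  ∫_0^1 π*x*cos(π*x) dx = -2/π;  ∫_0^1 π*x^2*cos(π*x) dx = -2/π.
Sum: 0 − 2/π − 2/π = -4/π.
So LHS = -4/π.
∫_0^1 v(x) φ(x) dx = ∫_0^1 (2*x*sin(π*x) + sin(π*x)) dx. Term by term:
  ∫_0^1 2*x*sin(π*x) dx = 2/π;  ∫_0^1 sin(π*x) dx = 2/π.
Sum: 2/π + 2/π = 4/π.
So RHS = -∫_0^1 v(x) φ(x) dx = -4/π.
LHS = RHS, so the identity holds for this test φ.
Moreover u is smooth here and v(x) = u'(x) = 2*x + 1 pointwise, so the identity holds for every test function. Hence v is the weak derivative of u.


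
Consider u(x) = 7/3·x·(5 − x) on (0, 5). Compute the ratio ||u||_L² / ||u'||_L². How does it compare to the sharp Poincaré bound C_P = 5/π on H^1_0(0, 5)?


||u||_L² / ||u'||_L² = sqrt(10)/2 < C_P = 5/π.

u(x) = 7/3·x·(5 − x), so u'(x) = 35/3 - 14*x/3.
u(x) = 7/3·x·(5 − x) vanishes at x = 0 and x = 5, so u ∈ H^1_0(0, 5). Differentiate via the product rule and integrate the resulting polynomials term by term.
  ∫_0^5 u² dx = ∫_0^5 (49*x^4/9 - 490*x^3/9 + 1225*x^2/9) dx. Term by term:
    ∫_0^5 49*x^4/9 dx = 30625/9;  ∫_0^5 -490*x^3/9 dx = -153125/18;  ∫_0^5 1225*x^2/9 dx = 153125/27.
  Sum: 30625/9 − 153125/18 + 153125/27 = 30625/54.
  ∫_0^5 (u')² dx = ∫_0^5 (196*x^2/9 - 980*x/9 + 1225/9) dx. Term by term:
    ∫_0^5 196*x^2/9 dx = 24500/27;  ∫_0^5 -980*x/9 dx = -12250/9;  ∫_0^5 1225/9 dx = 6125/9.
  Sum: 24500/27 − 12250/9 + 6125/9 = 6125/27.
∫_0^5 u² dx = 30625/54, so ||u||_L² = 175*sqrt(6)/18.
∫_0^5 (u')² dx = 6125/27, so ||u'||_L² = 35*sqrt(15)/9.
Ratio ||u||_L² / ||u'||_L² = sqrt(10)/2.
Sharp Poincaré constant on H^1_0(0, 5) is C_P = L/π = 5/π, achieved by sin(π/5·x).
A polynomial bump cannot attain the sharp Poincaré constant (only the first sine eigenfunction does), so the ratio is strictly less than C_P, consistent with ||u||_L² ≤ C_P ||u'||_L².


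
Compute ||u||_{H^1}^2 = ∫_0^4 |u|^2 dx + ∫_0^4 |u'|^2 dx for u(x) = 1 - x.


||u||_{H^1}^2 = 40/3

The H^1 norm (squared) on an interval (0, L) is
  ||u||_{H^1}^2 = ∫_0^L u(x)^2 dx + ∫_0^L u'(x)^2 dx.
Compute u'(x) = -1.
Then u(x)^2 = x**2 - 2*x + 1 and u'(x)^2 = 1.
Integrate each monomial from 0 to 4 using ∫_0^4 c·x^n dx = c·4^(n+1)/(n+1):
  ∫_0^4 u(x)^2 dx = ∫_0^4 (x^2 - 2*x + 1) dx. Term by term:
    ∫_0^4 x^2 dx = 64/3;  ∫_0^4 -2*x dx = -16;  ∫_0^4 1 dx = 4.
  Sum: 64/3 − 16 + 4 = 28/3.
  ∫_0^4 u'(x)^2 dx = ∫_0^4 (1) dx. Term by term:
    ∫_0^4 1 dx = 4.
Adding: ||u||_{H^1}^2 = 28/3 + 4 = 40/3.


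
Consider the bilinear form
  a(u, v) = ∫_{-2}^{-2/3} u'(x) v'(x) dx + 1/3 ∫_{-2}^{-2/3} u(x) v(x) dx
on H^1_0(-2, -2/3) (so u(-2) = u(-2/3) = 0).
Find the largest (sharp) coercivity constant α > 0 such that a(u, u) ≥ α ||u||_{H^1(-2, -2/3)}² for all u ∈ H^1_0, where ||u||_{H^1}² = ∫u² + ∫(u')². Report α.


α = (16 + 27*π^2)/(3*(16 + 9*π^2))

Coercivity of a(·,·) on H^1_0(-2, -2/3) means a(u, u) ≥ α ||u||_{H^1}² for every u ∈ H^1_0.
The interval has length L = 4/3, and Poincaré/coercivity depend only on L. Here a(u, u) = ∫(u')² + (1/3)·∫u².
Here 0 < c = 1/3 < 1. The condition a(u,u) ≥ α||u||_{H^1}² reads (1−α)∫(u')² ≥ (α−c)∫u². Any admissible α is ≤ 1 (rapidly oscillating u have ∫u²/∫(u')² → 0), and α = 1 would force 0 ≥ (1−c)∫u², impossible since c < 1; so 1−α > 0. By the sharp Poincaré inequality on H^1_0 of an interval of length L, ∫(u')² ≥ (π/L)²∫u² with equality for the first sine mode sin(π(x−x₀)/L) (x₀ the left endpoint), so the inequality holds for all u iff (1−α)(π/L)² ≥ α − c, i.e. α ≤ ((π/L)² + c)/((π/L)² + 1) = (1 + c(L/π)²)/(1 + (L/π)²). With (π/L)² = 9*π^2/16 and c = 1/3, the largest admissible constant is α = ((π/L)² + c)/((π/L)² + 1).
Simplifying, α = (16 + 27*π^2)/(3*(16 + 9*π^2)).


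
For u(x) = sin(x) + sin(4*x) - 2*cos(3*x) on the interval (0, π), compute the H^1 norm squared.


||u||_{H^1(0,π)}^2 = -320/7 + 59*π/2

u'(x) = 6*sin(3*x) + cos(x) + 4*cos(4*x).
Expand u² and (u')² and integrate term by term on (0, π), using: for integers n ≥ 1, ∫_0^π sin²(nx) dx = ∫_0^π cos²(nx) dx = π/2; for n ≠ n', ∫_0^π sin(nx)sin(n'x) dx = ∫_0^π cos(nx)cos(n'x) dx = 0; and by product-to-sum, ∫_0^π sin(nx)cos(n'x) dx = ½∫_0^π [sin((n+n')x) + sin((n−n')x)] dx, which is 0 when n+n' is even and 2n/(n²−n'²) when n+n' is odd (it need not vanish on (0, π)).
  u² squared terms: (-2)²·∫cos(3x)² dx = 4·π/2 = 2*π;  (1)²·∫sin(x)² dx = 1·π/2 = π/2;  (1)²·∫sin(4x)² dx = 1·π/2 = π/2.
  u² cross terms: 2·(-2)·(1)·∫cos(3x)·sin(x) dx = -4·(0) = 0;  2·(-2)·(1)·∫cos(3x)·sin(4x) dx = -4·(8/7) = -32/7;  2·(1)·(1)·∫sin(x)·sin(4x) dx = 2·(0) = 0.
  So ∫_0^π u² dx = 2*π + π/2 + π/2 + 0 − 32/7 + 0 = -32/7 + 3*π.
  (u')² squared terms: (4)²·∫cos(4x)² dx = 16·π/2 = 8*π;  (6)²·∫sin(3x)² dx = 36·π/2 = 18*π;  (1)²·∫cos(x)² dx = 1·π/2 = π/2.
  (u')² cross terms: 2·(4)·(6)·∫cos(4x)·sin(3x) dx = 48·(-6/7) = -288/7;  2·(4)·(1)·∫cos(4x)·cos(x) dx = 8·(0) = 0;  2·(6)·(1)·∫sin(3x)·cos(x) dx = 12·(0) = 0.
  So ∫_0^π (u')² dx = 8*π + 18*π + π/2 − 288/7 + 0 + 0 = -288/7 + 53*π/2.
||u||_{H^1}^2 = (-32/7 + 3*π) + (-288/7 + 53*π/2) = -320/7 + 59*π/2.


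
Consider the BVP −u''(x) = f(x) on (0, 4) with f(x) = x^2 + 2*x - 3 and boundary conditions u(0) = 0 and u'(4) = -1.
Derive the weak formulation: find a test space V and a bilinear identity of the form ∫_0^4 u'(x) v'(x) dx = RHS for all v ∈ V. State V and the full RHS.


V = {v ∈ H^1(0, 4) : v(0) = 0} (test functions vanish at x = 0 where u is specified); weak form: ∫_0^4 u'v' dx = ∫_0^4 (x^2 + 2*x - 3) v dx − v(4) for all v ∈ V.

Multiply both sides by a test function v and integrate from 0 to 4:
  ∫_0^4 −u''(x) v(x) dx = ∫_0^4 f(x) v(x) dx.
Integrate the LHS by parts once:
  ∫_0^4 −u'' v dx = −[u'(x) v(x)]_0^4 + ∫_0^4 u'(x) v'(x) dx.
Thus ∫_0^4 u'(x) v'(x) dx = ∫_0^4 f(x) v(x) dx + [u'(x) v(x)]_0^4.
Choose V so that boundary terms are either known or forced to vanish.
Mixed BC: u(0) = 0 (Dirichlet) and u'(4) = -1 (Neumann). Define V = {v ∈ H^1(0, 4) : v(0) = 0}. Then [u' v]_0^4 = u'(4)·v(4) − u'(0)·0 = − v(4).
Weak formulation: find u (satisfying any essential BC) such that ∫_0^4 u'(x) v'(x) dx = ∫_0^4 f v dx − v(4) for all v ∈ V (Dirichlet at 0 absorbed into V; Neumann datum at x = 4 contributes the boundary term).
Substituting f(x) = x^2 + 2*x - 3, the right-hand side is ∫_0^4 (x^2 + 2*x - 3) v dx − v(4).


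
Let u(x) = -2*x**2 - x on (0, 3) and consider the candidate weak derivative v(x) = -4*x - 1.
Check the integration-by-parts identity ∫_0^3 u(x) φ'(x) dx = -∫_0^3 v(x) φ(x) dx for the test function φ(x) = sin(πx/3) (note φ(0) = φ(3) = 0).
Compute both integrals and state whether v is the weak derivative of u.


LHS = 42/π, RHS = 42/π. Yes, v = u' weakly.

u(x) = -2*x**2 - x, classical derivative u'(x) = -4*x - 1.
φ(x) = sin(πx/3), so φ'(x) = π*cos(π*x/3)/3.
Note φ(0) = φ(3) = 0, so the boundary term u·φ vanishes.
LHS = ∫_0^3 u(x) φ'(x) dx = ∫_0^3 (-2*π*x^2*cos(π*x/3)/3 - π*x*cos(π*x/3)/3) dx. Term by term:
  ∫_0^3 -2*π*x^2*cos(π*x/3)/3 dx = 36/π;  ∫_0^3 -π*x*cos(π*x/3)/3 dx = 6/π.
Sum: 36/π + 6/π = 42/π.
So LHS = 42/π.
∫_0^3 v(x) φ(x) dx = ∫_0^3 (-4*x*sin(π*x/3) - sin(π*x/3)) dx. Term by term:
  ∫_0^3 -sin(π*x/3) dx = -6/π;  ∫_0^3 -4*x*sin(π*x/3) dx = -36/π.
Sum: -6/π − 36/π = -42/π.
So RHS = -∫_0^3 v(x) φ(x) dx = 42/π.
LHS = RHS, so the identity holds for this test φ.
Moreover u is smooth here and v(x) = u'(x) = -4*x - 1 pointwise, so the identity holds for every test function. Hence v is the weak derivative of u.


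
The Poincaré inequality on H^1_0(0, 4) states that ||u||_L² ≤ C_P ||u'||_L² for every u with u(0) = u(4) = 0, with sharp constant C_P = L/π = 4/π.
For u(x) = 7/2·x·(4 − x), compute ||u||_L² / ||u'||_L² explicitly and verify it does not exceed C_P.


||u||_L² / ||u'||_L² = 2*sqrt(10)/5 < C_P = 4/π.

u(x) = 7/2·x·(4 − x), so u'(x) = 14 - 7*x.
u(x) = 7/2·x·(4 − x) vanishes at x = 0 and x = 4, so u ∈ H^1_0(0, 4). Differentiate via the product rule and integrate the resulting polynomials term by term.
  ∫_0^4 u² dx = ∫_0^4 (49*x^4/4 - 98*x^3 + 196*x^2) dx. Term by term:
    ∫_0^4 49*x^4/4 dx = 12544/5;  ∫_0^4 -98*x^3 dx = -6272;  ∫_0^4 196*x^2 dx = 12544/3.
  Sum: 12544/5 − 6272 + 12544/3 = 6272/15.
  ∫_0^4 (u')² dx = ∫_0^4 (49*x^2 - 196*x + 196) dx. Term by term:
    ∫_0^4 49*x^2 dx = 3136/3;  ∫_0^4 -196*x dx = -1568;  ∫_0^4 196 dx = 784.
  Sum: 3136/3 − 1568 + 784 = 784/3.
∫_0^4 u² dx = 6272/15, so ||u||_L² = 56*sqrt(30)/15.
∫_0^4 (u')² dx = 784/3, so ||u'||_L² = 28*sqrt(3)/3.
Ratio ||u||_L² / ||u'||_L² = 2*sqrt(10)/5.
Sharp Poincaré constant on H^1_0(0, 4) is C_P = L/π = 4/π, achieved by sin(π/4·x).
A polynomial bump cannot attain the sharp Poincaré constant (only the first sine eigenfunction does), so the ratio is strictly less than C_P, consistent with ||u||_L² ≤ C_P ||u'||_L².


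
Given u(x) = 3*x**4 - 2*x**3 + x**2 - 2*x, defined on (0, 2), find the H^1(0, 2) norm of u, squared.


||u||_{H^1}^2 = 24088/15

The H^1 norm (squared) on an interval (0, L) is
  ||u||_{H^1}^2 = ∫_0^L u(x)^2 dx + ∫_0^L u'(x)^2 dx.
Compute u'(x) = 12*x**3 - 6*x**2 + 2*x - 2.
Then u(x)^2 = 9*x**8 - 12*x**7 + 10*x**6 - 16*x**5 + 9*x**4 - 4*x**3 + 4*x**2 and u'(x)^2 = 144*x**6 - 144*x**5 + 84*x**4 - 72*x**3 + 28*x**2 - 8*x + 4.
Integrate each monomial from 0 to 2 using ∫_0^2 c·x^n dx = c·2^(n+1)/(n+1):
  ∫_0^2 u(x)^2 dx = ∫_0^2 (9*x^8 - 12*x^7 + 10*x^6 - 16*x^5 + 9*x^4 - 4*x^3 + 4*x^2) dx. Term by term:
    ∫_0^2 9*x^8 dx = 512;  ∫_0^2 -12*x^7 dx = -384;  ∫_0^2 10*x^6 dx = 1280/7;
    ∫_0^2 -16*x^5 dx = -512/3;  ∫_0^2 9*x^4 dx = 288/5;  ∫_0^2 -4*x^3 dx = -16;
    ∫_0^2 4*x^2 dx = 32/3.
  Sum: 512 − 384 + 1280/7 − 512/3 + 288/5 − 16 + 32/3 = 6736/35.
  ∫_0^2 u'(x)^2 dx = ∫_0^2 (144*x^6 - 144*x^5 + 84*x^4 - 72*x^3 + 28*x^2 - 8*x + 4) dx. Term by term:
    ∫_0^2 144*x^6 dx = 18432/7;  ∫_0^2 -144*x^5 dx = -1536;  ∫_0^2 84*x^4 dx = 2688/5;
    ∫_0^2 -72*x^3 dx = -288;  ∫_0^2 28*x^2 dx = 224/3;  ∫_0^2 -8*x dx = -16;
    ∫_0^2 4 dx = 8.
  Sum: 18432/7 − 1536 + 2688/5 − 288 + 224/3 − 16 + 8 = 148408/105.
Adding: ||u||_{H^1}^2 = 6736/35 + 148408/105 = 24088/15.


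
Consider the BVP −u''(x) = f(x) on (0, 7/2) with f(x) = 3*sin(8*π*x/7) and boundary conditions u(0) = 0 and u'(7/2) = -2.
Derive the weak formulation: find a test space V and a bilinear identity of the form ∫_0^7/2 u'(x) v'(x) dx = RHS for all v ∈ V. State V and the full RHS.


V = {v ∈ H^1(0, 7/2) : v(0) = 0} (test functions vanish at x = 0 where u is specified); weak form: ∫_0^7/2 u'v' dx = ∫_0^7/2 (3*sin(8*π*x/7)) v dx − 2·v(7/2) for all v ∈ V.

Multiply both sides by a test function v and integrate from 0 to 7/2:
  ∫_0^7/2 −u''(x) v(x) dx = ∫_0^7/2 f(x) v(x) dx.
Integrate the LHS by parts once:
  ∫_0^7/2 −u'' v dx = −[u'(x) v(x)]_0^7/2 + ∫_0^7/2 u'(x) v'(x) dx.
Thus ∫_0^7/2 u'(x) v'(x) dx = ∫_0^7/2 f(x) v(x) dx + [u'(x) v(x)]_0^7/2.
Choose V so that boundary terms are either known or forced to vanish.
Mixed BC: u(0) = 0 (Dirichlet) and u'(7/2) = -2 (Neumann). Define V = {v ∈ H^1(0, 7/2) : v(0) = 0}. Then [u' v]_0^7/2 = u'(7/2)·v(7/2) − u'(0)·0 = − 2·v(7/2).
Weak formulation: find u (satisfying any essential BC) such that ∫_0^7/2 u'(x) v'(x) dx = ∫_0^7/2 f v dx − 2·v(7/2) for all v ∈ V (Dirichlet at 0 absorbed into V; Neumann datum at x = 7/2 contributes the boundary term).
Substituting f(x) = 3*sin(8*π*x/7), the right-hand side is ∫_0^7/2 (3*sin(8*π*x/7)) v dx − 2·v(7/2).


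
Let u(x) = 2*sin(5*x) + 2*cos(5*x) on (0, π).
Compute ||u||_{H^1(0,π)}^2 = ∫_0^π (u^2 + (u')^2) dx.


||u||_{H^1(0,π)}^2 = 104*π

u'(x) = -10*sin(5*x) + 10*cos(5*x).
Expand u² and (u')² and integrate term by term on (0, π), using: for integers n ≥ 1, ∫_0^π sin²(nx) dx = ∫_0^π cos²(nx) dx = π/2; for n ≠ n', ∫_0^π sin(nx)sin(n'x) dx = ∫_0^π cos(nx)cos(n'x) dx = 0; and by product-to-sum, ∫_0^π sin(nx)cos(n'x) dx = ½∫_0^π [sin((n+n')x) + sin((n−n')x)] dx, which is 0 when n+n' is even and 2n/(n²−n'²) when n+n' is odd (it need not vanish on (0, π)).
  u² squared terms: (2)²·∫cos(5x)² dx = 4·π/2 = 2*π;  (2)²·∫sin(5x)² dx = 4·π/2 = 2*π.
  u² cross terms: 2·(2)·(2)·∫cos(5x)·sin(5x) dx = 8·(0) = 0.
  So ∫_0^π u² dx = 2*π + 2*π + 0 = 4*π.
  (u')² squared terms: (-10)²·∫sin(5x)² dx = 100·π/2 = 50*π;  (10)²·∫cos(5x)² dx = 100·π/2 = 50*π.
  (u')² cross terms: 2·(-10)·(10)·∫sin(5x)·cos(5x) dx = -200·(0) = 0.
  So ∫_0^π (u')² dx = 50*π + 50*π + 0 = 100*π.
||u||_{H^1}^2 = (4*π) + (100*π) = 104*π.


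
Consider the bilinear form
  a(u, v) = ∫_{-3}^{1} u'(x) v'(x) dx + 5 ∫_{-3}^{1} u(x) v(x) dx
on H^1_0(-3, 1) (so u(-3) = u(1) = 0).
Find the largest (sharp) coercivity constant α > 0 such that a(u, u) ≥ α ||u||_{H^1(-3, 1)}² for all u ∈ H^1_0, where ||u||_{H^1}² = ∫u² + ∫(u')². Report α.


α = 1

Coercivity of a(·,·) on H^1_0(-3, 1) means a(u, u) ≥ α ||u||_{H^1}² for every u ∈ H^1_0.
The interval has length L = 4, and Poincaré/coercivity depend only on L. Here a(u, u) = ∫(u')² + (5)·∫u².
Here c = 5 ≥ 1, so a(u,u) = ∫(u')² + c∫u² ≥ ∫(u')² + ∫u² = ||u||_{H^1}², i.e. α = 1 works. No larger α is possible: a(u,u) ≥ α||u||_{H^1}² means (1−α)∫(u')² ≥ (α−c)∫u², and for the modes u_n = sin(nπ(x−x₀)/L) (x₀ the left endpoint) one has ∫u_n²/∫(u_n')² = (L/(nπ))² → 0, so a(u_n,u_n)/||u_n||_{H^1}² → 1. Hence the optimal constant is α = 1.
Therefore α = 1.


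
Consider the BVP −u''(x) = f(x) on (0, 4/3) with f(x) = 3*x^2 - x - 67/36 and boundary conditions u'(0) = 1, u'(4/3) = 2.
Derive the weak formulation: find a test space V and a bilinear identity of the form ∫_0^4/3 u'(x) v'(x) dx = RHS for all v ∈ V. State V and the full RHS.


V = H^1(0, 4/3) (v unrestricted at boundary; u is determined up to an additive constant); weak form: ∫_0^4/3 u'v' dx = ∫_0^4/3 (3*x^2 - x - 67/36) v dx + 2·v(4/3) − v(0) for all v ∈ V.

Multiply both sides by a test function v and integrate from 0 to 4/3:
  ∫_0^4/3 −u''(x) v(x) dx = ∫_0^4/3 f(x) v(x) dx.
Integrate the LHS by parts once:
  ∫_0^4/3 −u'' v dx = −[u'(x) v(x)]_0^4/3 + ∫_0^4/3 u'(x) v'(x) dx.
Thus ∫_0^4/3 u'(x) v'(x) dx = ∫_0^4/3 f(x) v(x) dx + [u'(x) v(x)]_0^4/3.
Choose V so that boundary terms are either known or forced to vanish.
u has inhomogeneous Neumann u'(0) = 1, u'(4/3) = 2. [u' v]_0^4/3 = (2)·v(4/3) − (1)·v(0) = 2·v(4/3) − v(0). Take V = H^1(0, 4/3); boundary term becomes part of RHS.
Weak formulation: find u (satisfying any essential BC) such that ∫_0^4/3 u'(x) v'(x) dx = ∫_0^4/3 f v dx + 2·v(4/3) − v(0) for all v ∈ V (Neumann data are natural BCs: they enter the RHS as boundary terms).
Substituting f(x) = 3*x^2 - x - 67/36, the right-hand side is ∫_0^4/3 (3*x^2 - x - 67/36) v dx + 2·v(4/3) − v(0).
Compatibility check (pure Neumann): taking v ≡ 1 ∈ V gives 0 = ∫_0^4/3 f dx + (2) − (1), i.e. ∫_0^4/3 f dx must equal u'(0) − u'(4/3) = -1. Indeed ∫_0^4/3 (3*x^2 - x - 67/36) dx = -1, so the data are compatible. The solution is then unique only up to an additive constant (fix it e.g. by requiring ∫_0^4/3 u dx = 0).


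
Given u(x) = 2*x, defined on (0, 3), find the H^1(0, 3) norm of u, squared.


||u||_{H^1}^2 = 48

The H^1 norm (squared) on an interval (0, L) is
  ||u||_{H^1}^2 = ∫_0^L u(x)^2 dx + ∫_0^L u'(x)^2 dx.
Compute u'(x) = 2.
Then u(x)^2 = 4*x**2 and u'(x)^2 = 4.
Integrate each monomial from 0 to 3 using ∫_0^3 c·x^n dx = c·3^(n+1)/(n+1):
  ∫_0^3 u(x)^2 dx = ∫_0^3 (4*x^2) dx. Term by term:
    ∫_0^3 4*x^2 dx = 36.
  ∫_0^3 u'(x)^2 dx = ∫_0^3 (4) dx. Term by term:
    ∫_0^3 4 dx = 12.
Adding: ||u||_{H^1}^2 = 36 + 12 = 48.


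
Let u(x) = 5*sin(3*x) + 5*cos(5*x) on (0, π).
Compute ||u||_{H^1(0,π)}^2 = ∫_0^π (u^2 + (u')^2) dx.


||u||_{H^1(0,π)}^2 = 450*π

u'(x) = -25*sin(5*x) + 15*cos(3*x).
Expand u² and (u')² and integrate term by term on (0, π), using: for integers n ≥ 1, ∫_0^π sin²(nx) dx = ∫_0^π cos²(nx) dx = π/2; for n ≠ n', ∫_0^π sin(nx)sin(n'x) dx = ∫_0^π cos(nx)cos(n'x) dx = 0; and by product-to-sum, ∫_0^π sin(nx)cos(n'x) dx = ½∫_0^π [sin((n+n')x) + sin((n−n')x)] dx, which is 0 when n+n' is even and 2n/(n²−n'²) when n+n' is odd (it need not vanish on (0, π)).
  u² squared terms: (5)²·∫cos(5x)² dx = 25·π/2 = 25*π/2;  (5)²·∫sin(3x)² dx = 25·π/2 = 25*π/2.
  u² cross terms: 2·(5)·(5)·∫cos(5x)·sin(3x) dx = 50·(0) = 0.
  So ∫_0^π u² dx = 25*π/2 + 25*π/2 + 0 = 25*π.
  (u')² squared terms: (-25)²·∫sin(5x)² dx = 625·π/2 = 625*π/2;  (15)²·∫cos(3x)² dx = 225·π/2 = 225*π/2.
  (u')² cross terms: 2·(-25)·(15)·∫sin(5x)·cos(3x) dx = -750·(0) = 0.
  So ∫_0^π (u')² dx = 625*π/2 + 225*π/2 + 0 = 425*π.
||u||_{H^1}^2 = (25*π) + (425*π) = 450*π.


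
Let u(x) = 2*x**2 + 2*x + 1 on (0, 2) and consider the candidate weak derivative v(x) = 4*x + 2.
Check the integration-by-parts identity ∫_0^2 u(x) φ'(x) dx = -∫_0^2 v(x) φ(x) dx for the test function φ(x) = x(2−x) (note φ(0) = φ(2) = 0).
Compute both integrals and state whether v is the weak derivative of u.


LHS = -8, RHS = -8. Yes, v = u' weakly.

u(x) = 2*x**2 + 2*x + 1, classical derivative u'(x) = 4*x + 2.
φ(x) = x(2−x), so φ'(x) = 2 - 2*x.
Note φ(0) = φ(2) = 0, so the boundary term u·φ vanishes.
LHS = ∫_0^2 u(x) φ'(x) dx = ∫_0^2 (-4*x^3 + 2*x + 2) dx. Term by term:
  ∫_0^2 -4*x^3 dx = -16;  ∫_0^2 2*x dx = 4;  ∫_0^2 2 dx = 4.
Sum: -16 + 4 + 4 = -8.
So LHS = -8.
∫_0^2 v(x) φ(x) dx = ∫_0^2 (-4*x^3 + 6*x^2 + 4*x) dx. Term by term:
  ∫_0^2 -4*x^3 dx = -16;  ∫_0^2 6*x^2 dx = 16;  ∫_0^2 4*x dx = 8.
Sum: -16 + 16 + 8 = 8.
So RHS = -∫_0^2 v(x) φ(x) dx = -8.
LHS = RHS, so the identity holds for this test φ.
Moreover u is smooth here and v(x) = u'(x) = 4*x + 2 pointwise, so the identity holds for every test function. Hence v is the weak derivative of u.


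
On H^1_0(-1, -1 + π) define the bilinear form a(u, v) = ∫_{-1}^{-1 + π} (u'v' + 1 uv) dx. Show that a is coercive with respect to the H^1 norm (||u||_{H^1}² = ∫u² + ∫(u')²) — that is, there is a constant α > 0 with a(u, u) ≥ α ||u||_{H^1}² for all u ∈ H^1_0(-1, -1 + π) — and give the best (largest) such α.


α = 1

Coercivity of a(·,·) on H^1_0(-1, -1 + π) means a(u, u) ≥ α ||u||_{H^1}² for every u ∈ H^1_0.
The interval has length L = π, and Poincaré/coercivity depend only on L. Here a(u, u) = ∫(u')² + (1)·∫u².
Here c = 1 ≥ 1, so a(u,u) = ∫(u')² + c∫u² ≥ ∫(u')² + ∫u² = ||u||_{H^1}², i.e. α = 1 works. No larger α is possible: a(u,u) ≥ α||u||_{H^1}² means (1−α)∫(u')² ≥ (α−c)∫u², and for the modes u_n = sin(nπ(x−x₀)/L) (x₀ the left endpoint) one has ∫u_n²/∫(u_n')² = (L/(nπ))² → 0, so a(u_n,u_n)/||u_n||_{H^1}² → 1. Hence the optimal constant is α = 1.
Therefore α = 1.


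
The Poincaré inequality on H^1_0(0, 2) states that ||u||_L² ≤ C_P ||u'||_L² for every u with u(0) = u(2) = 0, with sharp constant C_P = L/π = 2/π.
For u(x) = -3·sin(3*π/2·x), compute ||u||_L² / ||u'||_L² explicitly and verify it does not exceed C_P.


||u||_L² / ||u'||_L² = 2/(3*π) < C_P = 2/π.

u(x) = -3·sin(3*π/2·x), so u'(x) = -9*π*cos(3*π*x/2)/2.
Writing u(x) = A·sin(kπx/L) with A = -3 and k = 3, use ∫_0^L sin²(kπx/L) dx = L/2 and ∫_0^L cos²(kπx/L) dx = L/2.
u² = 9·sin²(3*π/2·x) and (u')² = 81*π^2/4·cos²(3*π/2·x), and each of sin², cos² integrates to L/2 = 1 over (0, 2).
∫_0^2 u² dx = 9, so ||u||_L² = 3.
∫_0^2 (u')² dx = 81*π^2/4, so ||u'||_L² = 9*π/2.
Ratio ||u||_L² / ||u'||_L² = 2/(3*π).
Sharp Poincaré constant on H^1_0(0, 2) is C_P = L/π = 2/π, achieved by sin(π/2·x).
This is the k = 3 harmonic; the ratio L/(kπ) is strictly less than C_P = L/π, consistent with the sharp inequality ||u||_L² ≤ C_P ||u'||_L².


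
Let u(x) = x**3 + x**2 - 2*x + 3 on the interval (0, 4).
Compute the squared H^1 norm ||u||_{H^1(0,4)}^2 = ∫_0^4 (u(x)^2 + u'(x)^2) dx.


||u||_{H^1}^2 = 201788/35

The H^1 norm (squared) on an interval (0, L) is
  ||u||_{H^1}^2 = ∫_0^L u(x)^2 dx + ∫_0^L u'(x)^2 dx.
Compute u'(x) = 3*x**2 + 2*x - 2.
Then u(x)^2 = x**6 + 2*x**5 - 3*x**4 + 2*x**3 + 10*x**2 - 12*x + 9 and u'(x)^2 = 9*x**4 + 12*x**3 - 8*x**2 - 8*x + 4.
Integrate each monomial from 0 to 4 using ∫_0^4 c·x^n dx = c·4^(n+1)/(n+1):
  ∫_0^4 u(x)^2 dx = ∫_0^4 (x^6 + 2*x^5 - 3*x^4 + 2*x^3 + 10*x^2 - 12*x + 9) dx. Term by term:
    ∫_0^4 x^6 dx = 16384/7;  ∫_0^4 2*x^5 dx = 4096/3;  ∫_0^4 -3*x^4 dx = -3072/5;
    ∫_0^4 2*x^3 dx = 128;  ∫_0^4 10*x^2 dx = 640/3;  ∫_0^4 -12*x dx = -96;
    ∫_0^4 9 dx = 36.
  Sum: 16384/7 + 4096/3 − 3072/5 + 128 + 640/3 − 96 + 36 = 354148/105.
  ∫_0^4 u'(x)^2 dx = ∫_0^4 (9*x^4 + 12*x^3 - 8*x^2 - 8*x + 4) dx. Term by term:
    ∫_0^4 9*x^4 dx = 9216/5;  ∫_0^4 12*x^3 dx = 768;  ∫_0^4 -8*x^2 dx = -512/3;
    ∫_0^4 -8*x dx = -64;  ∫_0^4 4 dx = 16.
  Sum: 9216/5 + 768 − 512/3 − 64 + 16 = 35888/15.
Adding: ||u||_{H^1}^2 = 354148/105 + 35888/15 = 201788/35.


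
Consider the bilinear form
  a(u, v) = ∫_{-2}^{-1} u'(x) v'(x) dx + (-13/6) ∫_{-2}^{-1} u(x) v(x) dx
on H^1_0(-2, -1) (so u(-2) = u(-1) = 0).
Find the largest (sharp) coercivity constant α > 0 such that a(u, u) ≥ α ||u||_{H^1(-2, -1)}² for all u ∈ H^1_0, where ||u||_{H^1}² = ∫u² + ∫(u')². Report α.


α = (-13/6 + π^2)/(1 + π^2)

Coercivity of a(·,·) on H^1_0(-2, -1) means a(u, u) ≥ α ||u||_{H^1}² for every u ∈ H^1_0.
The interval has length L = 1, and Poincaré/coercivity depend only on L. Here a(u, u) = ∫(u')² + (-13/6)·∫u².
Here c = -13/6 < 0 with |c| < (π/L)² = π^2, so coercivity still holds. The condition a(u,u) ≥ α||u||_{H^1}² reads (1−α)∫(u')² ≥ (α−c)∫u². Any admissible α is ≤ 1 (rapidly oscillating u have ∫u²/∫(u')² → 0), and α = 1 would force 0 ≥ (1−c)∫u², impossible since c < 1; so 1−α > 0. By the sharp Poincaré inequality on H^1_0 of an interval of length L, ∫(u')² ≥ (π/L)²∫u² with equality for the first sine mode sin(π(x−x₀)/L) (x₀ the left endpoint), so the inequality holds for all u iff (1−α)(π/L)² ≥ α − c, i.e. α ≤ ((π/L)² + c)/((π/L)² + 1) = (1 + c(L/π)²)/(1 + (L/π)²). (Direct route, valid since c ≤ 0: Poincaré gives c∫u² ≥ c(L/π)²∫(u')², so a(u,u) ≥ (1 + c(L/π)²)∫(u')², while ||u||_{H^1}² ≤ (1 + (L/π)²)∫(u')²; dividing yields the same α.) With (π/L)² = π^2 and c = -13/6, the largest admissible constant is α = ((π/L)² + c)/((π/L)² + 1).
Simplifying, α = (-13/6 + π^2)/(1 + π^2).


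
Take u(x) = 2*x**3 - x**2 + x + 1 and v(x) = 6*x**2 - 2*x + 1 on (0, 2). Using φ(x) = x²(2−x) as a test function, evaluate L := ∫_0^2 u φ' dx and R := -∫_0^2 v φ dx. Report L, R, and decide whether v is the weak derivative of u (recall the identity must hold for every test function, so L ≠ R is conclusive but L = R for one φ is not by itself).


LHS = -164/15, RHS = -164/15. Yes, v = u' weakly.

u(x) = 2*x**3 - x**2 + x + 1, classical derivative u'(x) = 6*x**2 - 2*x + 1.
φ(x) = x²(2−x), so φ'(x) = x*(4 - 3*x).
Note φ(0) = φ(2) = 0, so the boundary term u·φ vanishes.
LHS = ∫_0^2 u(x) φ'(x) dx = ∫_0^2 (-6*x^5 + 11*x^4 - 7*x^3 + x^2 + 4*x) dx. Term by term:
  ∫_0^2 -6*x^5 dx = -64;  ∫_0^2 11*x^4 dx = 352/5;  ∫_0^2 -7*x^3 dx = -28;
  ∫_0^2 x^2 dx = 8/3;  ∫_0^2 4*x dx = 8.
Sum: -64 + 352/5 − 28 + 8/3 + 8 = -164/15.
So LHS = -164/15.
∫_0^2 v(x) φ(x) dx = ∫_0^2 (-6*x^5 + 14*x^4 - 5*x^3 + 2*x^2) dx. Term by term:
  ∫_0^2 -6*x^5 dx = -64;  ∫_0^2 14*x^4 dx = 448/5;  ∫_0^2 -5*x^3 dx = -20;
  ∫_0^2 2*x^2 dx = 16/3.
Sum: -64 + 448/5 − 20 + 16/3 = 164/15.
So RHS = -∫_0^2 v(x) φ(x) dx = -164/15.
LHS = RHS, so the identity holds for this test φ.
Moreover u is smooth here and v(x) = u'(x) = 6*x**2 - 2*x + 1 pointwise, so the identity holds for every test function. Hence v is the weak derivative of u.


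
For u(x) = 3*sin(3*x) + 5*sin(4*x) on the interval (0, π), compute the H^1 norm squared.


||u||_{H^1(0,π)}^2 = 515*π/2

u'(x) = 9*cos(3*x) + 20*cos(4*x).
Expand u² and (u')² and integrate term by term on (0, π), using: for integers n ≥ 1, ∫_0^π sin²(nx) dx = ∫_0^π cos²(nx) dx = π/2; for n ≠ n', ∫_0^π sin(nx)sin(n'x) dx = ∫_0^π cos(nx)cos(n'x) dx = 0; and by product-to-sum, ∫_0^π sin(nx)cos(n'x) dx = ½∫_0^π [sin((n+n')x) + sin((n−n')x)] dx, which is 0 when n+n' is even and 2n/(n²−n'²) when n+n' is odd (it need not vanish on (0, π)).
  u² squared terms: (3)²·∫sin(3x)² dx = 9·π/2 = 9*π/2;  (5)²·∫sin(4x)² dx = 25·π/2 = 25*π/2.
  u² cross terms: 2·(3)·(5)·∫sin(3x)·sin(4x) dx = 30·(0) = 0.
  So ∫_0^π u² dx = 9*π/2 + 25*π/2 + 0 = 17*π.
  (u')² squared terms: (9)²·∫cos(3x)² dx = 81·π/2 = 81*π/2;  (20)²·∫cos(4x)² dx = 400·π/2 = 200*π.
  (u')² cross terms: 2·(9)·(20)·∫cos(3x)·cos(4x) dx = 360·(0) = 0.
  So ∫_0^π (u')² dx = 81*π/2 + 200*π + 0 = 481*π/2.
||u||_{H^1}^2 = (17*π) + (481*π/2) = 515*π/2.


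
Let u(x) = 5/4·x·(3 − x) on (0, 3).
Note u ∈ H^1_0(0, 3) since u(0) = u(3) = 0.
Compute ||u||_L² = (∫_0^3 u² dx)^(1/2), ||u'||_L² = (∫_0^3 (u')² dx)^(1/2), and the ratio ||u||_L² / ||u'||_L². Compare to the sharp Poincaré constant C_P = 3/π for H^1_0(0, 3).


||u||_L² / ||u'||_L² = 3*sqrt(10)/10 < C_P = 3/π.

u(x) = 5/4·x·(3 − x), so u'(x) = 15/4 - 5*x/2.
u(x) = 5/4·x·(3 − x) vanishes at x = 0 and x = 3, so u ∈ H^1_0(0, 3). Differentiate via the product rule and integrate the resulting polynomials term by term.
  ∫_0^3 u² dx = ∫_0^3 (25*x^4/16 - 75*x^3/8 + 225*x^2/16) dx. Term by term:
    ∫_0^3 25*x^4/16 dx = 1215/16;  ∫_0^3 -75*x^3/8 dx = -6075/32;  ∫_0^3 225*x^2/16 dx = 2025/16.
  Sum: 1215/16 − 6075/32 + 2025/16 = 405/32.
  ∫_0^3 (u')² dx = ∫_0^3 (25*x^2/4 - 75*x/4 + 225/16) dx. Term by term:
    ∫_0^3 25*x^2/4 dx = 225/4;  ∫_0^3 -75*x/4 dx = -675/8;  ∫_0^3 225/16 dx = 675/16.
  Sum: 225/4 − 675/8 + 675/16 = 225/16.
∫_0^3 u² dx = 405/32, so ||u||_L² = 9*sqrt(10)/8.
∫_0^3 (u')² dx = 225/16, so ||u'||_L² = 15/4.
Ratio ||u||_L² / ||u'||_L² = 3*sqrt(10)/10.
Sharp Poincaré constant on H^1_0(0, 3) is C_P = L/π = 3/π, achieved by sin(π/3·x).
A polynomial bump cannot attain the sharp Poincaré constant (only the first sine eigenfunction does), so the ratio is strictly less than C_P, consistent with ||u||_L² ≤ C_P ||u'||_L².


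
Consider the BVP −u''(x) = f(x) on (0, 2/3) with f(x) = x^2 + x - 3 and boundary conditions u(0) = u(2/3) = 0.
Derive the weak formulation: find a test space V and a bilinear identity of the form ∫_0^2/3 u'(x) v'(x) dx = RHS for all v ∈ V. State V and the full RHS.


V = H^1_0(0, 2/3) (so v(0) = v(2/3) = 0); weak form: ∫_0^2/3 u'v' dx = ∫_0^2/3 (x^2 + x - 3) v dx for all v ∈ V.

Multiply both sides by a test function v and integrate from 0 to 2/3:
  ∫_0^2/3 −u''(x) v(x) dx = ∫_0^2/3 f(x) v(x) dx.
Integrate the LHS by parts once:
  ∫_0^2/3 −u'' v dx = −[u'(x) v(x)]_0^2/3 + ∫_0^2/3 u'(x) v'(x) dx.
Thus ∫_0^2/3 u'(x) v'(x) dx = ∫_0^2/3 f(x) v(x) dx + [u'(x) v(x)]_0^2/3.
Choose V so that boundary terms are either known or forced to vanish.
u is Dirichlet: u(0) = u(2/3) = 0. Let V = H^1_0(0, 2/3); then v(0) = v(2/3) = 0, and [u' v]_0^2/3 = 0.
Weak formulation: find u (satisfying any essential BC) such that ∫_0^2/3 u'(x) v'(x) dx = ∫_0^2/3 f v dx for all v ∈ V.
Substituting f(x) = x^2 + x - 3, the right-hand side is ∫_0^2/3 (x^2 + x - 3) v dx.


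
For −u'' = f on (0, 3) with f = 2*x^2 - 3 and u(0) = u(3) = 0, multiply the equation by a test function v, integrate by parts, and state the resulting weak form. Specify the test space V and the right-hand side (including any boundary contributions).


V = H^1_0(0, 3) (so v(0) = v(3) = 0); weak form: ∫_0^3 u'v' dx = ∫_0^3 (2*x^2 - 3) v dx for all v ∈ V.

Multiply both sides by a test function v and integrate from 0 to 3:
  ∫_0^3 −u''(x) v(x) dx = ∫_0^3 f(x) v(x) dx.
Integrate the LHS by parts once:
  ∫_0^3 −u'' v dx = −[u'(x) v(x)]_0^3 + ∫_0^3 u'(x) v'(x) dx.
Thus ∫_0^3 u'(x) v'(x) dx = ∫_0^3 f(x) v(x) dx + [u'(x) v(x)]_0^3.
Choose V so that boundary terms are either known or forced to vanish.
u is Dirichlet: u(0) = u(3) = 0. Let V = H^1_0(0, 3); then v(0) = v(3) = 0, and [u' v]_0^3 = 0.
Weak formulation: find u (satisfying any essential BC) such that ∫_0^3 u'(x) v'(x) dx = ∫_0^3 f v dx for all v ∈ V.
Substituting f(x) = 2*x^2 - 3, the right-hand side is ∫_0^3 (2*x^2 - 3) v dx.


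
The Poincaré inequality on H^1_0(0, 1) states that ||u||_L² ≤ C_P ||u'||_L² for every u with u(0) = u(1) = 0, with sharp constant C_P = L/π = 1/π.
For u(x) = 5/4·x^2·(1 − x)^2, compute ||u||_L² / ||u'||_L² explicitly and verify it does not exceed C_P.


||u||_L² / ||u'||_L² = sqrt(3)/6 < C_P = 1/π.

u(x) = 5/4·x^2·(1 − x)^2, so u'(x) = 5*x*(x - 1)*(2*x - 1)/2.
u(x) = 5/4·x^2·(1 − x)^2 vanishes at x = 0 and x = 1, so u ∈ H^1_0(0, 1). Differentiate via the product rule and integrate the resulting polynomials term by term.
  ∫_0^1 u² dx = ∫_0^1 (25*x^8/16 - 25*x^7/4 + 75*x^6/8 - 25*x^5/4 + 25*x^4/16) dx. Term by term:
    ∫_0^1 25*x^8/16 dx = 25/144;  ∫_0^1 -25*x^7/4 dx = -25/32;  ∫_0^1 75*x^6/8 dx = 75/56;
    ∫_0^1 -25*x^5/4 dx = -25/24;  ∫_0^1 25*x^4/16 dx = 5/16.
  Sum: 25/144 − 25/32 + 75/56 − 25/24 + 5/16 = 5/2016.
  ∫_0^1 (u')² dx = ∫_0^1 (25*x^6 - 75*x^5 + 325*x^4/4 - 75*x^3/2 + 25*x^2/4) dx. Term by term:
    ∫_0^1 25*x^6 dx = 25/7;  ∫_0^1 -75*x^5 dx = -25/2;  ∫_0^1 325*x^4/4 dx = 65/4;
    ∫_0^1 -75*x^3/2 dx = -75/8;  ∫_0^1 25*x^2/4 dx = 25/12.
  Sum: 25/7 − 25/2 + 65/4 − 75/8 + 25/12 = 5/168.
∫_0^1 u² dx = 5/2016, so ||u||_L² = sqrt(70)/168.
∫_0^1 (u')² dx = 5/168, so ||u'||_L² = sqrt(210)/84.
Ratio ||u||_L² / ||u'||_L² = sqrt(3)/6.
Sharp Poincaré constant on H^1_0(0, 1) is C_P = L/π = 1/π, achieved by sin(π·x).
A polynomial bump cannot attain the sharp Poincaré constant (only the first sine eigenfunction does), so the ratio is strictly less than C_P, consistent with ||u||_L² ≤ C_P ||u'||_L².
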